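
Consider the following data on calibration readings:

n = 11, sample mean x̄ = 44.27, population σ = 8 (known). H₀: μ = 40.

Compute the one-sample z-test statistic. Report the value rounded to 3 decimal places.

test statistic = 1.770

SE = σ/√n = 8/√11 = 2.4121
z = (x̄−μ₀)/SE = (44.27−40)/2.4121 = 1.7702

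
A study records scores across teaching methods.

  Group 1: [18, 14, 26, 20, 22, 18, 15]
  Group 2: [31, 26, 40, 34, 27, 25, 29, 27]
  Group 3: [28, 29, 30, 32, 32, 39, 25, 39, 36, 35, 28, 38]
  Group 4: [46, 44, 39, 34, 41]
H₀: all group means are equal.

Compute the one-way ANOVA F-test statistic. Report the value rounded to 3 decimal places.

Group means [19.00, 29.88, 32.58, 40.80], grand mean 30.219
SSB = Σnᵢ(x̄ᵢ−x̄)² = 1508.877; SSW = ΣΣ(x−x̄ᵢ)² = 614.592
MSB = 1508.877/3 = 502.9590; MSW = 614.592/28 = 21.9497
F = MSB/MSW = 22.9142
df = (3, 28)

test statistic = 22.914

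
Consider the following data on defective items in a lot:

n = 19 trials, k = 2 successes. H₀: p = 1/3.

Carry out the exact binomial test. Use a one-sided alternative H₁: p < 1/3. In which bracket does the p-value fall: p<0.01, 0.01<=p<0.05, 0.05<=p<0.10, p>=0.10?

p-value bracket: 0.01<=p<0.05

Exact binomial: n=19, k=2, p₀=1/3=0.3333
P(X≤2) from Σ C(n,i)·p₀^i·(1−p₀)^(n−i)
p-value (one-sided, H₁ less) = 0.02402
→ bracket: 0.01<=p<0.05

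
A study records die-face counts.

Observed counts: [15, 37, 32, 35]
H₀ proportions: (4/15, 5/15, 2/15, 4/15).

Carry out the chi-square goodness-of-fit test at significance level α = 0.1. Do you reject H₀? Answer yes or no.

reject H₀: yes

n = 119; E_i = n·p_i = [31.73, 39.67, 15.87, 31.73]
χ² = (15−31.73)²/31.73 + (37−39.67)²/39.67 + (32−15.87)²/15.87 + (35−31.73)²/31.73 = 25.7437
df = 3
p-value (upper-tail) = 0.00001
At α=0.1: p < α → reject H₀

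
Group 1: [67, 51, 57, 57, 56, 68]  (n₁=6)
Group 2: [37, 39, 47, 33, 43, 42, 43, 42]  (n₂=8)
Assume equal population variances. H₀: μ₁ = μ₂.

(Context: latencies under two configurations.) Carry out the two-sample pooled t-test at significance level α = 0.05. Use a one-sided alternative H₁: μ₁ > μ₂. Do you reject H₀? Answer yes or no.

reject H₀: yes

x̄₁=59.333, s₁=6.713, n₁=6
x̄₂=40.750, s₂=4.301, n₂=8
s_p² = [5·6.713² + 7·4.301²]/12 = 29.5694
SE = √(s_p²·(1/6+1/8)) = 2.9367
t = (59.333−40.750)/2.9367 = 6.3279
df = 12
p-value (one-sided, H₁ greater) = 0.00002
At α=0.05: p < α → reject H₀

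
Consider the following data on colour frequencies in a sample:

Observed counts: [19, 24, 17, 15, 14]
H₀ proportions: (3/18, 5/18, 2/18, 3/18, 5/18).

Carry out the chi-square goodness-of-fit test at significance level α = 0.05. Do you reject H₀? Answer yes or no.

reject H₀: yes

n = 89; E_i = n·p_i = [14.83, 24.72, 9.89, 14.83, 24.72]
χ² = (19−14.83)²/14.83 + (24−24.72)²/24.72 + (17−9.89)²/9.89 + (15−14.83)²/14.83 + (14−24.72)²/24.72 = 10.9573
df = 4
p-value (upper-tail) = 0.02705
At α=0.05: p < α → reject H₀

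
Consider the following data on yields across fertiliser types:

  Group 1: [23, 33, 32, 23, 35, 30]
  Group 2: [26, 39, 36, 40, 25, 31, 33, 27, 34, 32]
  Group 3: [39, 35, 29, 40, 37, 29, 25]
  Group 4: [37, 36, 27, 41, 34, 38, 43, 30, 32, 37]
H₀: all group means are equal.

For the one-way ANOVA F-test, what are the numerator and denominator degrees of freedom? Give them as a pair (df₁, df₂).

degrees of freedom = [3, 29]

k = 4 groups, N = 33 total
df = (k−1, N−k) = (4−1, 33−4) = (3, 29)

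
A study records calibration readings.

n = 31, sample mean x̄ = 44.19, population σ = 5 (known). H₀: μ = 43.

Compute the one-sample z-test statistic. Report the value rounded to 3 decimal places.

SE = σ/√n = 5/√31 = 0.8980
z = (x̄−μ₀)/SE = (44.19−43)/0.8980 = 1.3251

test statistic = 1.325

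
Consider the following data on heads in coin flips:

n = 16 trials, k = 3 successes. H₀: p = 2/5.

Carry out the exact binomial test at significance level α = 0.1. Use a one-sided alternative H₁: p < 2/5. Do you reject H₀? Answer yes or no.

reject H₀: yes

Exact binomial: n=16, k=3, p₀=2/5=0.4000
P(X≤3) from Σ C(n,i)·p₀^i·(1−p₀)^(n−i)
p-value (one-sided, H₁ less) = 0.06515
At α=0.1: p < α → reject H₀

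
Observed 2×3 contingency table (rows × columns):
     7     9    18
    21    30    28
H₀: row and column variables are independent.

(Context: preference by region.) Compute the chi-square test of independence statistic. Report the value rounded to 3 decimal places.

Row totals [34, 79], col totals [28, 39, 46], n=113
χ² = (7−8.42)²/8.42 + (9−11.73)²/11.73 + (18−13.84)²/13.84 + (21−19.58)²/19.58 + (30−27.27)²/27.27 + (28−32.16)²/32.16 = 3.0440
df = 2

test statistic = 3.044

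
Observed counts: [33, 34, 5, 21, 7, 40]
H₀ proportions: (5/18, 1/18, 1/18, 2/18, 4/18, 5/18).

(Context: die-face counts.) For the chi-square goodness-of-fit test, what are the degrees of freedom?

degrees of freedom = 5

df = k − 1 = 6 − 1 = 5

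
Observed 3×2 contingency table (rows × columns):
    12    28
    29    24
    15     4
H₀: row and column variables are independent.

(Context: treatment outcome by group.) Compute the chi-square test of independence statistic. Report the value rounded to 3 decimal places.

Row totals [40, 53, 19], col totals [56, 56], n=112
χ² = (12−20.00)²/20.00 + (28−20.00)²/20.00 + (29−26.50)²/26.50 + (24−26.50)²/26.50 + (15−9.50)²/9.50 + (4−9.50)²/9.50 = 13.2401
df = 2

test statistic = 13.240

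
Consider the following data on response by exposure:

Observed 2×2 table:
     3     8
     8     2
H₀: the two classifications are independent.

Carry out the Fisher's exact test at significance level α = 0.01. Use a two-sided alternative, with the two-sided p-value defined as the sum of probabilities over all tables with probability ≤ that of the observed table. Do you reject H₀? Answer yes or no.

reject H₀: no

Margins: r₁=11, r₂=10, c₁=11, c₂=10, n=21
p_obs = C(11,3)·C(10,8)/C(21,11); sum pmf over tables with pmf ≤ p_obs
p-value (two-sided) = 0.02997
At α=0.01: p ≥ α → fail to reject H₀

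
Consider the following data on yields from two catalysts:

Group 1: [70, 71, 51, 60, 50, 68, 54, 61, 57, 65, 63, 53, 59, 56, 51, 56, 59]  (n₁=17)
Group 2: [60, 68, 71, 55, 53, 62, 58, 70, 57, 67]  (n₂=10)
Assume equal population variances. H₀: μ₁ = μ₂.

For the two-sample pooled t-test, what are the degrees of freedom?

df = n₁ + n₂ − 2 = 17 + 10 − 2 = 25

degrees of freedom = 25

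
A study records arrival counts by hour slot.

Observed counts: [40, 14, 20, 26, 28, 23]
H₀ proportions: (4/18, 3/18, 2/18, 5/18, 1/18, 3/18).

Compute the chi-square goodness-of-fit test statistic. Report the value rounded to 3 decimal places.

test statistic = 58.905

n = 151; E_i = n·p_i = [33.56, 25.17, 16.78, 41.94, 8.39, 25.17]
χ² = (40−33.56)²/33.56 + (14−25.17)²/25.17 + (20−16.78)²/16.78 + (26−41.94)²/41.94 + (28−8.39)²/8.39 + (23−25.17)²/25.17 = 58.9046
df = 5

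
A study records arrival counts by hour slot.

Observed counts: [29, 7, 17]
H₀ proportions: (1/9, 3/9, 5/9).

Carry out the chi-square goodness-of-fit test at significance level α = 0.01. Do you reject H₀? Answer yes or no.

reject H₀: yes

n = 53; E_i = n·p_i = [5.89, 17.67, 29.44]
χ² = (29−5.89)²/5.89 + (7−17.67)²/17.67 + (17−29.44)²/29.44 = 102.4000
df = 2
p-value (upper-tail) = 0.00000
At α=0.01: p < α → reject H₀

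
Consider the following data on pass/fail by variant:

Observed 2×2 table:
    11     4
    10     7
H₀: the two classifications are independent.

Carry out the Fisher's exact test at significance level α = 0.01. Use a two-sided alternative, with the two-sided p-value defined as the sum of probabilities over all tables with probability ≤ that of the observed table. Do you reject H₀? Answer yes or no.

Margins: r₁=15, r₂=17, c₁=21, c₂=11, n=32
p_obs = C(15,11)·C(17,10)/C(32,21); sum pmf over tables with pmf ≤ p_obs
p-value (two-sided) = 0.47191
At α=0.01: p ≥ α → fail to reject H₀

reject H₀: no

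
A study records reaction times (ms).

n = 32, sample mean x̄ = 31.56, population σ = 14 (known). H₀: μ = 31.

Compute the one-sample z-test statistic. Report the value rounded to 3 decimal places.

SE = σ/√n = 14/√32 = 2.4749
z = (x̄−μ₀)/SE = (31.56−31)/2.4749 = 0.2263

test statistic = 0.226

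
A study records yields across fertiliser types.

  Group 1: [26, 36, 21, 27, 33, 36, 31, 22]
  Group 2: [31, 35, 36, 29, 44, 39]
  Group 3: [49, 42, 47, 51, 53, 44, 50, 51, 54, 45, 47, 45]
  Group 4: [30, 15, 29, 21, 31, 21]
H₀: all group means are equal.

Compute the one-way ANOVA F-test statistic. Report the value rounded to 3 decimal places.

Group means [29.00, 35.67, 48.17, 24.50], grand mean 36.594
SSB = Σnᵢ(x̄ᵢ−x̄)² = 2951.219; SSW = ΣΣ(x−x̄ᵢ)² = 754.500
MSB = 2951.219/3 = 983.7396; MSW = 754.500/28 = 26.9464
F = MSB/MSW = 36.5072
df = (3, 28)

test statistic = 36.507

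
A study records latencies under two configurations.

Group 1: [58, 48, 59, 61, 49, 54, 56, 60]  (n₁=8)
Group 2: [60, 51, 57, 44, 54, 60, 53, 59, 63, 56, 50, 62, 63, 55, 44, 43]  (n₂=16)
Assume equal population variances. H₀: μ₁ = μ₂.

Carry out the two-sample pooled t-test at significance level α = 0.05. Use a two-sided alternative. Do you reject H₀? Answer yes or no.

x̄₁=55.625, s₁=4.926, n₁=8
x̄₂=54.625, s₂=6.722, n₂=16
s_p² = [7·4.926² + 15·6.722²]/22 = 38.5284
SE = √(s_p²·(1/8+1/16)) = 2.6878
t = (55.625−54.625)/2.6878 = 0.3721
df = 22
p-value (two-sided) = 0.71341
At α=0.05: p ≥ α → fail to reject H₀

reject H₀: no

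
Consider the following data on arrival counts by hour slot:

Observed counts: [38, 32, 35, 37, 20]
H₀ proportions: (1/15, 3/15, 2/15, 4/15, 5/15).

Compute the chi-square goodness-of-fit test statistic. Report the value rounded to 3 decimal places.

n = 162; E_i = n·p_i = [10.80, 32.40, 21.60, 43.20, 54.00]
χ² = (38−10.80)²/10.80 + (32−32.40)²/32.40 + (35−21.60)²/21.60 + (37−43.20)²/43.20 + (20−54.00)²/54.00 = 99.1188
df = 4

test statistic = 99.119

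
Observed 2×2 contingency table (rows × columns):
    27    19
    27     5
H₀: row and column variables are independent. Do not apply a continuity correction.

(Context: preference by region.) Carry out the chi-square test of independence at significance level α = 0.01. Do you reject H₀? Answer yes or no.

reject H₀: no

Row totals [46, 32], col totals [54, 24], n=78
χ² = (27−31.85)²/31.85 + (19−14.15)²/14.15 + (27−22.15)²/22.15 + (5−9.85)²/9.85 = 5.8421
df = 1
p-value (upper-tail) = 0.01565
At α=0.01: p ≥ α → fail to reject H₀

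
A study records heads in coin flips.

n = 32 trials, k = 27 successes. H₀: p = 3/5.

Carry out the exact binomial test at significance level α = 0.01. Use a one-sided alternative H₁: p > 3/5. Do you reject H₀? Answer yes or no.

reject H₀: yes

Exact binomial: n=32, k=27, p₀=3/5=0.6000
P(X≥27) from Σ C(n,i)·p₀^i·(1−p₀)^(n−i)
p-value (one-sided, H₁ greater) = 0.00281
At α=0.01: p < α → reject H₀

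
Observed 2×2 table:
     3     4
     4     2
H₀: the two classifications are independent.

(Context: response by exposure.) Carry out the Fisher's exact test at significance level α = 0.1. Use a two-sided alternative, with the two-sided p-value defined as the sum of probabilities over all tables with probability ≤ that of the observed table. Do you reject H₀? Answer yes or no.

reject H₀: no

Margins: r₁=7, r₂=6, c₁=7, c₂=6, n=13
p_obs = C(7,3)·C(6,4)/C(13,7); sum pmf over tables with pmf ≤ p_obs
p-value (two-sided) = 0.59207
At α=0.1: p ≥ α → fail to reject H₀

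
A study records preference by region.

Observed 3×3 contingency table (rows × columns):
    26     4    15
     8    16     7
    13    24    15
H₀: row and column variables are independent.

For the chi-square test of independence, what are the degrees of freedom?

df = (r−1)(c−1) = (3−1)·(3−1) = 4

degrees of freedom = 4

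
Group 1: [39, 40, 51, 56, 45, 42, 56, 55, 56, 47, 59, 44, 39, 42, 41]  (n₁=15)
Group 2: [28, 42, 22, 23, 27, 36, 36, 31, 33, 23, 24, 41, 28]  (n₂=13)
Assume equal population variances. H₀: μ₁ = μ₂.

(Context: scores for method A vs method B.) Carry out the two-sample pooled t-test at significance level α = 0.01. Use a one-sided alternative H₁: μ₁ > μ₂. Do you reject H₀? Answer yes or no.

x̄₁=47.467, s₁=7.269, n₁=15
x̄₂=30.308, s₂=6.836, n₂=13
s_p² = [14·7.269² + 12·6.836²]/26 = 50.0193
SE = √(s_p²·(1/15+1/13)) = 2.6800
t = (47.467−30.308)/2.6800 = 6.4027
df = 26
p-value (one-sided, H₁ greater) = 0.00000
At α=0.01: p < α → reject H₀

reject H₀: yes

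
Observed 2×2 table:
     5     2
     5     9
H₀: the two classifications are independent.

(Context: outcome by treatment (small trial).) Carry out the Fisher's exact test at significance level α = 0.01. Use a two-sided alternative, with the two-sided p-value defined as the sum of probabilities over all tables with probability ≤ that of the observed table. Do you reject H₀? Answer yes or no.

reject H₀: no

Margins: r₁=7, r₂=14, c₁=10, c₂=11, n=21
p_obs = C(7,5)·C(14,5)/C(21,10); sum pmf over tables with pmf ≤ p_obs
p-value (two-sided) = 0.18266
At α=0.01: p ≥ α → fail to reject H₀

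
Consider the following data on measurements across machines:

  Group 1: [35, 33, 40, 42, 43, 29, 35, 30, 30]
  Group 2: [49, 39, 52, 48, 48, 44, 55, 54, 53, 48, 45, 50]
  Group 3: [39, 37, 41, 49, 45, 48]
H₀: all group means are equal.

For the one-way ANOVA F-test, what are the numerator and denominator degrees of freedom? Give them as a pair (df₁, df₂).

k = 3 groups, N = 27 total
df = (k−1, N−k) = (3−1, 27−3) = (2, 24)

degrees of freedom = [2, 24]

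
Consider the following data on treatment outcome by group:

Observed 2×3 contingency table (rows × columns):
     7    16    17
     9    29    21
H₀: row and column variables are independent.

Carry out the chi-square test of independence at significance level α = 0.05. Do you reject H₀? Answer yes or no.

Row totals [40, 59], col totals [16, 45, 38], n=99
χ² = (7−6.46)²/6.46 + (16−18.18)²/18.18 + (17−15.35)²/15.35 + (9−9.54)²/9.54 + (29−26.82)²/26.82 + (21−22.65)²/22.65 = 0.8100
df = 2
p-value (upper-tail) = 0.66698
At α=0.05: p ≥ α → fail to reject H₀

reject H₀: no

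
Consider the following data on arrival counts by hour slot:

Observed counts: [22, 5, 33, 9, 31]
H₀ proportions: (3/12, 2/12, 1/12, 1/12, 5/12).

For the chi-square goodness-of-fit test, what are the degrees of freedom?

degrees of freedom = 4

df = k − 1 = 5 − 1 = 4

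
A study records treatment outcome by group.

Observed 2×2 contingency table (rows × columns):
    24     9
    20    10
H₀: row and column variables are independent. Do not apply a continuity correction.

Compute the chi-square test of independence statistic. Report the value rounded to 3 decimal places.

Row totals [33, 30], col totals [44, 19], n=63
χ² = (24−23.05)²/23.05 + (9−9.95)²/9.95 + (20−20.95)²/20.95 + (10−9.05)²/9.05 = 0.2740
df = 1

test statistic = 0.274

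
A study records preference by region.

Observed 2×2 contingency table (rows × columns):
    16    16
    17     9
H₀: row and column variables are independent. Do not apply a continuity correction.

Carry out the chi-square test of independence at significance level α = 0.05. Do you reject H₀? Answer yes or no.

reject H₀: no

Row totals [32, 26], col totals [33, 25], n=58
χ² = (16−18.21)²/18.21 + (16−13.79)²/13.79 + (17−14.79)²/14.79 + (9−11.21)²/11.21 = 1.3844
df = 1
p-value (upper-tail) = 0.23935
At α=0.05: p ≥ α → fail to reject H₀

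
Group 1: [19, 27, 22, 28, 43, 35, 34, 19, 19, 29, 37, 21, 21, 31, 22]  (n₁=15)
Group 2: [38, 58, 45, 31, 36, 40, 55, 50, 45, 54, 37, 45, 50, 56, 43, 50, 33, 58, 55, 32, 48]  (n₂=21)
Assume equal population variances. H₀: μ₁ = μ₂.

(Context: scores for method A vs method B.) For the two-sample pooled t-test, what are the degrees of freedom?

df = n₁ + n₂ − 2 = 15 + 21 − 2 = 34

degrees of freedom = 34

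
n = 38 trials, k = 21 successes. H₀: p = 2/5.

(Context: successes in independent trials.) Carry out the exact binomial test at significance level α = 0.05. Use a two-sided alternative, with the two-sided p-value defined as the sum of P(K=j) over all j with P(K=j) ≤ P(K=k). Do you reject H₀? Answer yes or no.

reject H₀: no

Exact binomial: n=38, k=21, p₀=2/5=0.4000
P(X=j) = C(n,j)·p₀^j·(1−p₀)^(n−j); p = Σ P(X=j) over j with P(X=j) ≤ P(X=21)
p-value (two-sided) = 0.06767
At α=0.05: p ≥ α → fail to reject H₀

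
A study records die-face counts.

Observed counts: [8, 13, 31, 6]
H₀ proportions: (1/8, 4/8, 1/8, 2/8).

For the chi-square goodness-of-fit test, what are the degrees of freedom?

df = k − 1 = 4 − 1 = 3

degrees of freedom = 3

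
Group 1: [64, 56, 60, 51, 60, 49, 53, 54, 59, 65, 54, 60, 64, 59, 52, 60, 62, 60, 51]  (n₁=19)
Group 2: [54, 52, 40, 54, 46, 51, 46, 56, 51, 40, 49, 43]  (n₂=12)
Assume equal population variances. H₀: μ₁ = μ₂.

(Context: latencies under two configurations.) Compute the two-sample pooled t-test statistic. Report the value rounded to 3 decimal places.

test statistic = 4.783

x̄₁=57.526, s₁=4.892, n₁=19
x̄₂=48.500, s₂=5.469, n₂=12
s_p² = [18·4.892² + 11·5.469²]/29 = 26.1978
SE = √(s_p²·(1/19+1/12)) = 1.8873
t = (57.526−48.500)/1.8873 = 4.7826
df = 29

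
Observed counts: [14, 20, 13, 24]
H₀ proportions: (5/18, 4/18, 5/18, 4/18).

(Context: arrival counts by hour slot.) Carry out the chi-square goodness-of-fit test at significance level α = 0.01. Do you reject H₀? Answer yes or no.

n = 71; E_i = n·p_i = [19.72, 15.78, 19.72, 15.78]
χ² = (14−19.72)²/19.72 + (20−15.78)²/15.78 + (13−19.72)²/19.72 + (24−15.78)²/15.78 = 9.3662
df = 3
p-value (upper-tail) = 0.02480
At α=0.01: p ≥ α → fail to reject H₀

reject H₀: no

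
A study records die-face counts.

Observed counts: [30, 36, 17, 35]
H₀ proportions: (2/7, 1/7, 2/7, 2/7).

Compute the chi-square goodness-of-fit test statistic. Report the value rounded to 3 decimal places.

test statistic = 30.483

n = 118; E_i = n·p_i = [33.71, 16.86, 33.71, 33.71]
χ² = (30−33.71)²/33.71 + (36−16.86)²/16.86 + (17−33.71)²/33.71 + (35−33.71)²/33.71 = 30.4831
df = 3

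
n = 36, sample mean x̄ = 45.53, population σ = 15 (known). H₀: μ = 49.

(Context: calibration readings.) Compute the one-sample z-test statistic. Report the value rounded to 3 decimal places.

SE = σ/√n = 15/√36 = 2.5000
z = (x̄−μ₀)/SE = (45.53−49)/2.5000 = -1.3880

test statistic = -1.388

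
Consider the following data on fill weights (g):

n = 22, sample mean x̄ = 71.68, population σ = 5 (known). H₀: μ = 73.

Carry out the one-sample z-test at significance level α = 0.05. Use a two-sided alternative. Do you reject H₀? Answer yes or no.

SE = σ/√n = 5/√22 = 1.0660
z = (x̄−μ₀)/SE = (71.68−73)/1.0660 = -1.2383
p-value (two-sided) = 0.21562
At α=0.05: p ≥ α → fail to reject H₀

reject H₀: no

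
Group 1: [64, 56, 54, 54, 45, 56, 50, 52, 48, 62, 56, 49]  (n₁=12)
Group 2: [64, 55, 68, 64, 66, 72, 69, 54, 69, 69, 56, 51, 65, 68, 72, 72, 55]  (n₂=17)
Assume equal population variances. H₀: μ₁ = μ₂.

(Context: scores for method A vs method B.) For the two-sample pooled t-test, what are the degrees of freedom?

df = n₁ + n₂ − 2 = 12 + 17 − 2 = 27

degrees of freedom = 27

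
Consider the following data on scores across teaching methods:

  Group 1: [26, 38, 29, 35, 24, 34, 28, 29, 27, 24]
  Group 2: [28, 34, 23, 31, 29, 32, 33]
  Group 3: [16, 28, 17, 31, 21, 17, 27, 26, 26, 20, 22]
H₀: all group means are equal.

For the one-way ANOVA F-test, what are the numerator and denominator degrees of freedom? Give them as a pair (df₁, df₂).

degrees of freedom = [2, 25]

k = 3 groups, N = 28 total
df = (k−1, N−k) = (3−1, 28−3) = (2, 25)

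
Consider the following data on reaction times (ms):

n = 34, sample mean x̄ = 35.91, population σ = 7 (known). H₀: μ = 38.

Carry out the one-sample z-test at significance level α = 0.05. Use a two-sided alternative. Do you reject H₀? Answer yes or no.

SE = σ/√n = 7/√34 = 1.2005
z = (x̄−μ₀)/SE = (35.91−38)/1.2005 = -1.7410
p-value (two-sided) = 0.08169
At α=0.05: p ≥ α → fail to reject H₀

reject H₀: no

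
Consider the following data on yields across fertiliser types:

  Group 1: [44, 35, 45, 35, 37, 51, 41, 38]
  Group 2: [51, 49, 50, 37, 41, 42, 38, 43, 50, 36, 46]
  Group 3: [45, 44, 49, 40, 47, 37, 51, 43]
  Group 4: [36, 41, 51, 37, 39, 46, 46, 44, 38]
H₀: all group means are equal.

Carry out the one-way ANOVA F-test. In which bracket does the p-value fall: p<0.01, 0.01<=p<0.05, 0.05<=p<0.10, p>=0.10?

p-value bracket: p>=0.10

Group means [40.75, 43.91, 44.50, 42.00], grand mean 42.861
SSB = Σnᵢ(x̄ᵢ−x̄)² = 75.896; SSW = ΣΣ(x−x̄ᵢ)² = 886.409
MSB = 75.896/3 = 25.2988; MSW = 886.409/32 = 27.7003
F = MSB/MSW = 0.9133
df = (3, 32)
p-value (upper-tail) = 0.44549
→ bracket: p>=0.10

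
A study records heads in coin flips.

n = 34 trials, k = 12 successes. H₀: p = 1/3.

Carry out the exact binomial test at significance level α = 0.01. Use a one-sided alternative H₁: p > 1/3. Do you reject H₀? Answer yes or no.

Exact binomial: n=34, k=12, p₀=1/3=0.3333
P(X≥12) from Σ C(n,i)·p₀^i·(1−p₀)^(n−i)
p-value (one-sided, H₁ greater) = 0.46777
At α=0.01: p ≥ α → fail to reject H₀

reject H₀: no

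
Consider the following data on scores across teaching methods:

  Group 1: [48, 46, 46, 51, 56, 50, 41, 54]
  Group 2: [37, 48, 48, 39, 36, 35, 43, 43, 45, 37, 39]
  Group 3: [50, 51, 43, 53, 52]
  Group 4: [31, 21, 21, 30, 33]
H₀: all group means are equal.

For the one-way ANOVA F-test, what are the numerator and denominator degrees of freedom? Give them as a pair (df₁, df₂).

k = 4 groups, N = 29 total
df = (k−1, N−k) = (4−1, 29−4) = (3, 25)

degrees of freedom = [3, 25]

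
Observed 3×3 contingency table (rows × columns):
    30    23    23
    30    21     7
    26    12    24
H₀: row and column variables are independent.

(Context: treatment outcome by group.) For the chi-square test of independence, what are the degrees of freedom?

df = (r−1)(c−1) = (3−1)·(3−1) = 4

degrees of freedom = 4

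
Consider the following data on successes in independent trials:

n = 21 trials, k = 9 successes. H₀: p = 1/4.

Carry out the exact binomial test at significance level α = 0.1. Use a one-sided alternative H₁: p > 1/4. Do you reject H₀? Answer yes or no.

reject H₀: yes

Exact binomial: n=21, k=9, p₀=1/4=0.2500
P(X≥9) from Σ C(n,i)·p₀^i·(1−p₀)^(n−i)
p-value (one-sided, H₁ greater) = 0.05615
At α=0.1: p < α → reject H₀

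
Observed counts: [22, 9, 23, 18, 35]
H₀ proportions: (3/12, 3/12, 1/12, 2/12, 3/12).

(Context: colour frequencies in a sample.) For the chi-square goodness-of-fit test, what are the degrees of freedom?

df = k − 1 = 5 − 1 = 4

degrees of freedom = 4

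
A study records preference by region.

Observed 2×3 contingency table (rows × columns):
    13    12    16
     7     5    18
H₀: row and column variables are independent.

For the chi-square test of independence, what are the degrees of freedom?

df = (r−1)(c−1) = (2−1)·(3−1) = 2

degrees of freedom = 2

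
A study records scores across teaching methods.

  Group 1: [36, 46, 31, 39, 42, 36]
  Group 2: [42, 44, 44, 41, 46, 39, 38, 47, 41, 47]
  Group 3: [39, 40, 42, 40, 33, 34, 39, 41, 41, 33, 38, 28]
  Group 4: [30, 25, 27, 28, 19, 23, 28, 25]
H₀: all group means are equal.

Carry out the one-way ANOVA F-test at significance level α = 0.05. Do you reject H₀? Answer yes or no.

reject H₀: yes

Group means [38.33, 42.90, 37.33, 25.62], grand mean 36.444
SSB = Σnᵢ(x̄ᵢ−x̄)² = 1384.114; SSW = ΣΣ(x−x̄ᵢ)² = 518.775
MSB = 1384.114/3 = 461.3713; MSW = 518.775/32 = 16.2117
F = MSB/MSW = 28.4591
df = (3, 32)
p-value (upper-tail) = 0.00000
At α=0.05: p < α → reject H₀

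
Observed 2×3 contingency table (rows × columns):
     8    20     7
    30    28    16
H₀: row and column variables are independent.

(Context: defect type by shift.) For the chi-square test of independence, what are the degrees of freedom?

df = (r−1)(c−1) = (2−1)·(3−1) = 2

degrees of freedom = 2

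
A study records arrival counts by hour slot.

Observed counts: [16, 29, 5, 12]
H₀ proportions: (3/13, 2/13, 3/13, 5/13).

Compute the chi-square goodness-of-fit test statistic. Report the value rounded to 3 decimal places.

n = 62; E_i = n·p_i = [14.31, 9.54, 14.31, 23.85]
χ² = (16−14.31)²/14.31 + (29−9.54)²/9.54 + (5−14.31)²/14.31 + (12−23.85)²/23.85 = 51.8478
df = 3

test statistic = 51.848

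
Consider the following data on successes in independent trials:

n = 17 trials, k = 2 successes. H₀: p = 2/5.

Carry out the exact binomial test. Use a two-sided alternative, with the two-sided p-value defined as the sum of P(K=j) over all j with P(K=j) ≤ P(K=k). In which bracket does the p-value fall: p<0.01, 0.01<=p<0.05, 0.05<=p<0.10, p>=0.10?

Exact binomial: n=17, k=2, p₀=2/5=0.4000
P(X=j) = C(n,j)·p₀^j·(1−p₀)^(n−j); p = Σ P(X=j) over j with P(X=j) ≤ P(X=2)
p-value (two-sided) = 0.02291
→ bracket: 0.01<=p<0.05

p-value bracket: 0.01<=p<0.05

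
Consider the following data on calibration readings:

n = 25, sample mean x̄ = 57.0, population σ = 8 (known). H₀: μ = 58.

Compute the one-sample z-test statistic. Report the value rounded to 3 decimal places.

test statistic = -0.625

SE = σ/√n = 8/√25 = 1.6000
z = (x̄−μ₀)/SE = (57.0−58)/1.6000 = -0.6250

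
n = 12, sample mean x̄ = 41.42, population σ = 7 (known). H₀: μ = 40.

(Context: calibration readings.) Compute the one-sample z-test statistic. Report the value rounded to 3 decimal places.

test statistic = 0.703

SE = σ/√n = 7/√12 = 2.0207
z = (x̄−μ₀)/SE = (41.42−40)/2.0207 = 0.7027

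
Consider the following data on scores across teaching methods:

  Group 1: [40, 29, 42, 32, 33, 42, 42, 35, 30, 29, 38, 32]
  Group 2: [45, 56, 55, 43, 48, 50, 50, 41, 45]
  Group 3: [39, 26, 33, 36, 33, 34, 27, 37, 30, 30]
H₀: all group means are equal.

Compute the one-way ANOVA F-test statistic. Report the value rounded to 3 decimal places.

Group means [35.33, 48.11, 32.50], grand mean 38.129
SSB = Σnᵢ(x̄ᵢ−x̄)² = 1307.428; SSW = ΣΣ(x−x̄ᵢ)² = 674.056
MSB = 1307.428/2 = 653.7142; MSW = 674.056/28 = 24.0734
F = MSB/MSW = 27.1550
df = (2, 28)

test statistic = 27.155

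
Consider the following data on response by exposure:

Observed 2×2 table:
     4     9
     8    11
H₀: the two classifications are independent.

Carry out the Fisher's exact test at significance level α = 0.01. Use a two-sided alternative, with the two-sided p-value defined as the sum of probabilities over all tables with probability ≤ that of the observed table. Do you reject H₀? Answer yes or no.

Margins: r₁=13, r₂=19, c₁=12, c₂=20, n=32
p_obs = C(13,4)·C(19,8)/C(32,12); sum pmf over tables with pmf ≤ p_obs
p-value (two-sided) = 0.71279
At α=0.01: p ≥ α → fail to reject H₀

reject H₀: no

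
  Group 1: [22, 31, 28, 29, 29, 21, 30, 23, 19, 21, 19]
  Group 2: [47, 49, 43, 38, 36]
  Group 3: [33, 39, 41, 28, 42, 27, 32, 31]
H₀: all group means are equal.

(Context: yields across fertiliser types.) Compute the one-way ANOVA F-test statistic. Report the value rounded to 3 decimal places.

Group means [24.73, 42.60, 34.12], grand mean 31.583
SSB = Σnᵢ(x̄ᵢ−x̄)² = 1175.577; SSW = ΣΣ(x−x̄ᵢ)² = 580.257
MSB = 1175.577/2 = 587.7883; MSW = 580.257/21 = 27.6313
F = MSB/MSW = 21.2726
df = (2, 21)

test statistic = 21.273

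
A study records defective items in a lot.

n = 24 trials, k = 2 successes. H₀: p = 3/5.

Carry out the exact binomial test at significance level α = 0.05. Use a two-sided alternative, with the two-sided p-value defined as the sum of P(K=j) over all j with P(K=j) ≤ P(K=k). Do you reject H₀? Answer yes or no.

Exact binomial: n=24, k=2, p₀=3/5=0.6000
P(X=j) = C(n,j)·p₀^j·(1−p₀)^(n−j); p = Σ P(X=j) over j with P(X=j) ≤ P(X=2)
p-value (two-sided) = 0.00000
At α=0.05: p < α → reject H₀

reject H₀: yes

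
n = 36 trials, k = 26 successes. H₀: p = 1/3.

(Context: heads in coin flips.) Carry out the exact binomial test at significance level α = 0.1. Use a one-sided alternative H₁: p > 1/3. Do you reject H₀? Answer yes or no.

reject H₀: yes

Exact binomial: n=36, k=26, p₀=1/3=0.3333
P(X≥26) from Σ C(n,i)·p₀^i·(1−p₀)^(n−i)
p-value (one-sided, H₁ greater) = 0.00000
At α=0.1: p < α → reject H₀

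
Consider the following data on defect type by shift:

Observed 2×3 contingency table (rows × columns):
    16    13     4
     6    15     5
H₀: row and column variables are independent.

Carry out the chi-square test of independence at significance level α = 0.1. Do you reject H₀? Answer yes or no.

Row totals [33, 26], col totals [22, 28, 9], n=59
χ² = (16−12.31)²/12.31 + (13−15.66)²/15.66 + (4−5.03)²/5.03 + (6−9.69)²/9.69 + (15−12.34)²/12.34 + (5−3.97)²/3.97 = 4.0256
df = 2
p-value (upper-tail) = 0.13362
At α=0.1: p ≥ α → fail to reject H₀

reject H₀: no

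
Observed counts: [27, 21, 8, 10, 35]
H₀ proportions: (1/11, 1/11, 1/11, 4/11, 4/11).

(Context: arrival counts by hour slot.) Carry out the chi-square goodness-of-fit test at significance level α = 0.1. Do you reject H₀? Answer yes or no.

reject H₀: yes

n = 101; E_i = n·p_i = [9.18, 9.18, 9.18, 36.73, 36.73]
χ² = (27−9.18)²/9.18 + (21−9.18)²/9.18 + (8−9.18)²/9.18 + (10−36.73)²/36.73 + (35−36.73)²/36.73 = 69.4728
df = 4
p-value (upper-tail) = 0.00000
At α=0.1: p < α → reject H₀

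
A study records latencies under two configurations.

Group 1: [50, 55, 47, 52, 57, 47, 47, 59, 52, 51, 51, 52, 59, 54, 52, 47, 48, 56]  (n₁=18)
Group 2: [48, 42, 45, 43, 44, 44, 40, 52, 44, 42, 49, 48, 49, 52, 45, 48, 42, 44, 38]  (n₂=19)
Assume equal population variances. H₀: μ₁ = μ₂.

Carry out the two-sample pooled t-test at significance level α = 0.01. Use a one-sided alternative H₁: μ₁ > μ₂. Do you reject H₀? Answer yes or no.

reject H₀: yes

x̄₁=52.000, s₁=4.015, n₁=18
x̄₂=45.211, s₂=3.838, n₂=19
s_p² = [17·4.015² + 18·3.838²]/35 = 15.4045
SE = √(s_p²·(1/18+1/19)) = 1.2910
t = (52.000−45.211)/1.2910 = 5.2593
df = 35
p-value (one-sided, H₁ greater) = 0.00000
At α=0.01: p < α → reject H₀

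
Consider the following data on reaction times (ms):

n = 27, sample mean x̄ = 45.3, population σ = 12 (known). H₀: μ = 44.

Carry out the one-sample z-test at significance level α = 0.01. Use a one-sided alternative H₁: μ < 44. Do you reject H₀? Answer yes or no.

SE = σ/√n = 12/√27 = 2.3094
z = (x̄−μ₀)/SE = (45.3−44)/2.3094 = 0.5629
p-value (one-sided, H₁ less) = 0.71325
At α=0.01: p ≥ α → fail to reject H₀

reject H₀: no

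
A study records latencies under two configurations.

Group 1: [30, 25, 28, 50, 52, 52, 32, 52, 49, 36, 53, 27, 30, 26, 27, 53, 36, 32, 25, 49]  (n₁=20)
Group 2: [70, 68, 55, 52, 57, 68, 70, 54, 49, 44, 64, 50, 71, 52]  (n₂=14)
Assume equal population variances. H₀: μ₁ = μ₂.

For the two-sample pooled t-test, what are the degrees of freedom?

degrees of freedom = 32

df = n₁ + n₂ − 2 = 20 + 14 − 2 = 32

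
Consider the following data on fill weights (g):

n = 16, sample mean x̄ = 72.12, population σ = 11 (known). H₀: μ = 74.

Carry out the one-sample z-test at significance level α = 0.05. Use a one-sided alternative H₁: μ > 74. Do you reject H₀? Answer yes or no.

reject H₀: no

SE = σ/√n = 11/√16 = 2.7500
z = (x̄−μ₀)/SE = (72.12−74)/2.7500 = -0.6836
p-value (one-sided, H₁ greater) = 0.75290
At α=0.05: p ≥ α → fail to reject H₀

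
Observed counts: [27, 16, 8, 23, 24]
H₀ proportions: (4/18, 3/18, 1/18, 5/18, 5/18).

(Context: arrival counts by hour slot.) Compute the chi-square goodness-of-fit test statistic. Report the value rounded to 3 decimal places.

test statistic = 3.495

n = 98; E_i = n·p_i = [21.78, 16.33, 5.44, 27.22, 27.22]
χ² = (27−21.78)²/21.78 + (16−16.33)²/16.33 + (8−5.44)²/5.44 + (23−27.22)²/27.22 + (24−27.22)²/27.22 = 3.4949
df = 4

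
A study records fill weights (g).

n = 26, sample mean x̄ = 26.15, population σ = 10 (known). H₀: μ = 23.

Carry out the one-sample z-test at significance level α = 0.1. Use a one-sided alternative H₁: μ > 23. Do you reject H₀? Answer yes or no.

SE = σ/√n = 10/√26 = 1.9612
z = (x̄−μ₀)/SE = (26.15−23)/1.9612 = 1.6062
p-value (one-sided, H₁ greater) = 0.05412
At α=0.1: p < α → reject H₀

reject H₀: yes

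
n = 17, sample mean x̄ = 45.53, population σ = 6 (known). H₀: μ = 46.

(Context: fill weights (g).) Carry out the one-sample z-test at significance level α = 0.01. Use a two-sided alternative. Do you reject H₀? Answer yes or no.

SE = σ/√n = 6/√17 = 1.4552
z = (x̄−μ₀)/SE = (45.53−46)/1.4552 = -0.3230
p-value (two-sided) = 0.74671
At α=0.01: p ≥ α → fail to reject H₀

reject H₀: no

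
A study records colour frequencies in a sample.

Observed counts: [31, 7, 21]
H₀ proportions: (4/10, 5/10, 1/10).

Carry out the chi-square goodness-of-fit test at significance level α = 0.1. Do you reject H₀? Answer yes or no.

n = 59; E_i = n·p_i = [23.60, 29.50, 5.90]
χ² = (31−23.60)²/23.60 + (7−29.50)²/29.50 + (21−5.90)²/5.90 = 58.1271
df = 2
p-value (upper-tail) = 0.00000
At α=0.1: p < α → reject H₀

reject H₀: yes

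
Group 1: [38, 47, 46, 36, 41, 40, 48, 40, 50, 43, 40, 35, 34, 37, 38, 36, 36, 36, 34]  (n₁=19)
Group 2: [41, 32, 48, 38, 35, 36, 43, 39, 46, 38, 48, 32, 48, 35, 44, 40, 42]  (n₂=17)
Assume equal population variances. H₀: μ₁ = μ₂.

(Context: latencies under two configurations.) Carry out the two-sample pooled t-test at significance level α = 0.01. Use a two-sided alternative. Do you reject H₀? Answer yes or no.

x̄₁=39.737, s₁=4.920, n₁=19
x̄₂=40.294, s₂=5.359, n₂=17
s_p² = [18·4.920² + 16·5.359²]/34 = 26.3298
SE = √(s_p²·(1/19+1/17)) = 1.7131
t = (39.737−40.294)/1.7131 = -0.3253
df = 34
p-value (two-sided) = 0.74694
At α=0.01: p ≥ α → fail to reject H₀

reject H₀: no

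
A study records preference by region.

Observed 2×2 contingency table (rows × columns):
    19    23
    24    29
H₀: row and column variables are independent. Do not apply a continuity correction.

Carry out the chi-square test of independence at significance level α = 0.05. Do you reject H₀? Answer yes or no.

reject H₀: no

Row totals [42, 53], col totals [43, 52], n=95
χ² = (19−19.01)²/19.01 + (23−22.99)²/22.99 + (24−23.99)²/23.99 + (29−29.01)²/29.01 = 0.0000
df = 1
p-value (upper-tail) = 0.99651
At α=0.05: p ≥ α → fail to reject H₀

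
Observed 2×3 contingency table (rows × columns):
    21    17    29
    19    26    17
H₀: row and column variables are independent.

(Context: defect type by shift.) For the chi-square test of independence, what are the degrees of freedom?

df = (r−1)(c−1) = (2−1)·(3−1) = 2

degrees of freedom = 2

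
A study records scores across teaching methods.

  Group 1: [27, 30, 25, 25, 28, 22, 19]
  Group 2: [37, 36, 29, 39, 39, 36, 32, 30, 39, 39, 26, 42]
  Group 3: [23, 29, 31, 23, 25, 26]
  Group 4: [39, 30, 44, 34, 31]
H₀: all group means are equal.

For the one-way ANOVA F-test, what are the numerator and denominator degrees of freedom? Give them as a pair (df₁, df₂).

degrees of freedom = [3, 26]

k = 4 groups, N = 30 total
df = (k−1, N−k) = (4−1, 30−4) = (3, 26)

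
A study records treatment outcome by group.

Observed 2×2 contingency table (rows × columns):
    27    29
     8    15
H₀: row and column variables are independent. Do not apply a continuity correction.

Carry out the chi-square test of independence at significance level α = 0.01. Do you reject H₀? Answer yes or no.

reject H₀: no

Row totals [56, 23], col totals [35, 44], n=79
χ² = (27−24.81)²/24.81 + (29−31.19)²/31.19 + (8−10.19)²/10.19 + (15−12.81)²/12.81 = 1.1920
df = 1
p-value (upper-tail) = 0.27492
At α=0.01: p ≥ α → fail to reject H₀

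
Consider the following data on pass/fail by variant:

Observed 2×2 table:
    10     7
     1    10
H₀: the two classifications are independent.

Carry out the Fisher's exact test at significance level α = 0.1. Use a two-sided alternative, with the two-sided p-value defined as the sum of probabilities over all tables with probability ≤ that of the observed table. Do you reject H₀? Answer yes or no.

Margins: r₁=17, r₂=11, c₁=11, c₂=17, n=28
p_obs = C(17,10)·C(11,1)/C(28,11); sum pmf over tables with pmf ≤ p_obs
p-value (two-sided) = 0.01612
At α=0.1: p < α → reject H₀

reject H₀: yes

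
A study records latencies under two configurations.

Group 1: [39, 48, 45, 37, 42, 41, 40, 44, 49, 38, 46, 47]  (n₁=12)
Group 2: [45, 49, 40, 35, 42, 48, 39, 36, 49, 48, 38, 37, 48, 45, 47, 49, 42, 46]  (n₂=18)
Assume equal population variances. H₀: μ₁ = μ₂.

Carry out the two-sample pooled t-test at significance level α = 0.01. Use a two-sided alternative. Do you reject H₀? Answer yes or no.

x̄₁=43.000, s₁=4.068, n₁=12
x̄₂=43.500, s₂=4.926, n₂=18
s_p² = [11·4.068² + 17·4.926²]/28 = 21.2321
SE = √(s_p²·(1/12+1/18)) = 1.7172
t = (43.000−43.500)/1.7172 = -0.2912
df = 28
p-value (two-sided) = 0.77307
At α=0.01: p ≥ α → fail to reject H₀

reject H₀: no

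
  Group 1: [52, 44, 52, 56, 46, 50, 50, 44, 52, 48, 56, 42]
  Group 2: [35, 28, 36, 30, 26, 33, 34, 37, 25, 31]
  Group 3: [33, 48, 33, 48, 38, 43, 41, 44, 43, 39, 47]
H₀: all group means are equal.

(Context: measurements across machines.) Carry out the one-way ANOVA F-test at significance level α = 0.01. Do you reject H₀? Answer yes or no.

reject H₀: yes

Group means [49.33, 31.50, 41.55], grand mean 41.333
SSB = Σnᵢ(x̄ᵢ−x̄)² = 1735.439; SSW = ΣΣ(x−x̄ᵢ)² = 681.894
MSB = 1735.439/2 = 867.7197; MSW = 681.894/30 = 22.7298
F = MSB/MSW = 38.1754
df = (2, 30)
p-value (upper-tail) = 0.00000
At α=0.01: p < α → reject H₀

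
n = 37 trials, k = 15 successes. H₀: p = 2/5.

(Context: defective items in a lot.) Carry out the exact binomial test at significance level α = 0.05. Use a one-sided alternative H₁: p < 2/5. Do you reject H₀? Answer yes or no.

Exact binomial: n=37, k=15, p₀=2/5=0.4000
P(X≤15) from Σ C(n,i)·p₀^i·(1−p₀)^(n−i)
p-value (one-sided, H₁ less) = 0.59680
At α=0.05: p ≥ α → fail to reject H₀

reject H₀: no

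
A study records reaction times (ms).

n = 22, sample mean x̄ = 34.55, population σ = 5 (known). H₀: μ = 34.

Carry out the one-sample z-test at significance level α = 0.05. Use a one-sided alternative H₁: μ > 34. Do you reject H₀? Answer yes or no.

SE = σ/√n = 5/√22 = 1.0660
z = (x̄−μ₀)/SE = (34.55−34)/1.0660 = 0.5159
p-value (one-sided, H₁ greater) = 0.30295
At α=0.05: p ≥ α → fail to reject H₀

reject H₀: no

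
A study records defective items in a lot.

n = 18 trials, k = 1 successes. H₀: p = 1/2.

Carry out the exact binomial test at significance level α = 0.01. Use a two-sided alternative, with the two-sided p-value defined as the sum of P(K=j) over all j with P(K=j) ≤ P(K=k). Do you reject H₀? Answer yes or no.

Exact binomial: n=18, k=1, p₀=1/2=0.5000
P(X=j) = C(n,j)·p₀^j·(1−p₀)^(n−j); p = Σ P(X=j) over j with P(X=j) ≤ P(X=1)
p-value (two-sided) = 0.00014
At α=0.01: p < α → reject H₀

reject H₀: yes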